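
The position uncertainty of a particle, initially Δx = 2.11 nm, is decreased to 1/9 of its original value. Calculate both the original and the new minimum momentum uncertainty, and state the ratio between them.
Original Δp_min = 2.499 × 10^-26 kg·m/s; new Δp'_min = 2.249 × 10^-25 kg·m/s; ratio Δp'_min/Δp_min = 9.

From the uncertainty principle ΔxΔp ≥ ℏ/2, the minimum momentum uncertainty is Δp_min = ℏ/(2Δx).

Original (Δx = 2.11 nm = 2.110e-09 m):
Δp_min = (1.055e-34 J·s)/(2 × 2.110e-09 m) = 2.499e-26 kg·m/s

When Δx → (1/9)Δx:
Δp'_min = ℏ/(2 × (1/9)Δx) = 9 × ℏ/(2Δx) = 9 × Δp_min
Δp'_min = 9 × 2.499e-26 kg·m/s = 2.249e-25 kg·m/s

Since Δp_min ∝ 1/Δx, when Δx is decreased to 1/9 of its original value, Δp_min increases to 9 times its original value.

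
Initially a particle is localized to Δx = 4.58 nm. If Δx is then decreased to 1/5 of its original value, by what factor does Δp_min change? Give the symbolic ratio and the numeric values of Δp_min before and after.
Original Δp_min = 1.151 × 10^-26 kg·m/s; new Δp'_min = 5.756 × 10^-26 kg·m/s; ratio Δp'_min/Δp_min = 5.

From the uncertainty principle ΔxΔp ≥ ℏ/2, the minimum momentum uncertainty is Δp_min = ℏ/(2Δx).

Original (Δx = 4.58 nm = 4.580e-09 m):
Δp_min = (1.055e-34 J·s)/(2 × 4.580e-09 m) = 1.151e-26 kg·m/s

When Δx → (1/5)Δx:
Δp'_min = ℏ/(2 × (1/5)Δx) = 5 × ℏ/(2Δx) = 5 × Δp_min
Δp'_min = 5 × 1.151e-26 kg·m/s = 5.756e-26 kg·m/s

Since Δp_min ∝ 1/Δx, when Δx is decreased to 1/5 of its original value, Δp_min increases to 5 times its original value.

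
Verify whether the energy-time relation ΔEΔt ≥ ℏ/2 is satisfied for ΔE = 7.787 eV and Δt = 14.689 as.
No, it violates the uncertainty relation.

Calculate the product ΔEΔt:
ΔE = 7.787 eV = 1.248e-18 J
ΔEΔt = (1.248e-18 J) × (1.469e-17 s)
ΔEΔt = 1.833e-35 J·s

Compare to the minimum allowed value ℏ/2:
ℏ/2 = 5.273e-35 J·s

Since ΔEΔt = 1.833e-35 J·s < 5.273e-35 J·s = ℏ/2,
this violates the uncertainty relation.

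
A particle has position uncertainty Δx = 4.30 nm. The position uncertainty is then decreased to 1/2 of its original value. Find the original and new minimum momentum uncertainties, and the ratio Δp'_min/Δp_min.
Original Δp_min = 1.226 × 10^-26 kg·m/s; new Δp'_min = 2.452 × 10^-26 kg·m/s; ratio Δp'_min/Δp_min = 2.

From the uncertainty principle ΔxΔp ≥ ℏ/2, the minimum momentum uncertainty is Δp_min = ℏ/(2Δx).

Original (Δx = 4.30 nm = 4.300e-09 m):
Δp_min = (1.055e-34 J·s)/(2 × 4.300e-09 m) = 1.226e-26 kg·m/s

When Δx → (1/2)Δx:
Δp'_min = ℏ/(2 × (1/2)Δx) = 2 × ℏ/(2Δx) = 2 × Δp_min
Δp'_min = 2 × 1.226e-26 kg·m/s = 2.452e-26 kg·m/s

Since Δp_min ∝ 1/Δx, when Δx is decreased to 1/2 of its original value, Δp_min increases to 2 times its original value.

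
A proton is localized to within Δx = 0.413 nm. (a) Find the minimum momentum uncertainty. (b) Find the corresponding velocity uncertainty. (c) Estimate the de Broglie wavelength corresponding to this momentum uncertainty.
(a) Δp_min = 1.277 × 10^-25 kg·m/s
(b) Δv_min = 76.331 m/s
(c) λ_dB = 5.190 nm

Step-by-step:

(a) From the uncertainty principle:
Δp_min = ℏ/(2Δx) = (1.055e-34 J·s)/(2 × 4.130e-10 m) = 1.277e-25 kg·m/s

(b) The velocity uncertainty:
Δv = Δp/m = (1.277e-25 kg·m/s)/(1.673e-27 kg) = 7.633e+01 m/s = 76.331 m/s

(c) The de Broglie wavelength for this momentum:
λ = h/p = (6.626e-34 J·s)/(1.277e-25 kg·m/s) = 5.190e-09 m = 5.190 nm

Note: The de Broglie wavelength is comparable to the localization size, as expected from wave-particle duality.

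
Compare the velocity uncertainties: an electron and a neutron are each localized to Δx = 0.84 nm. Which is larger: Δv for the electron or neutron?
The electron has the larger minimum velocity uncertainty, by a ratio of 1838.7.

For both particles, Δp_min = ℏ/(2Δx) = 6.277e-26 kg·m/s (same for both).

The velocity uncertainty is Δv = Δp/m:
- electron: Δv = 6.277e-26 / 9.109e-31 = 6.891e+04 m/s = 68.909 km/s
- neutron: Δv = 6.277e-26 / 1.675e-27 = 3.748e+01 m/s = 37.478 m/s

Ratio: 6.891e+04 / 3.748e+01 = 1838.7

The lighter particle has larger velocity uncertainty because Δv ∝ 1/m.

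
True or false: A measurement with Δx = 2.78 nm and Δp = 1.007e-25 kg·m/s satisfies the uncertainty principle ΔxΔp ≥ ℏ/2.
Yes, it satisfies the uncertainty principle.

Calculate the product ΔxΔp:
ΔxΔp = (2.780e-09 m) × (1.007e-25 kg·m/s)
ΔxΔp = 2.799e-34 J·s

Compare to the minimum allowed value ℏ/2:
ℏ/2 = 5.273e-35 J·s

Since ΔxΔp = 2.799e-34 J·s ≥ 5.273e-35 J·s = ℏ/2,
the measurement satisfies the uncertainty principle.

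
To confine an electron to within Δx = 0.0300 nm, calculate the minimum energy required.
10.583 eV

Localizing a particle requires giving it sufficient momentum uncertainty:

1. From uncertainty principle: Δp ≥ ℏ/(2Δx)
   Δp_min = (1.055e-34 J·s) / (2 × 3.000e-11 m)
   Δp_min = 1.758e-24 kg·m/s

2. This momentum uncertainty corresponds to kinetic energy:
   KE ≈ (Δp)²/(2m) = (1.758e-24)²/(2 × 9.109e-31 kg)
   KE = 1.696e-18 J = 10.583 eV

Tighter localization requires more energy.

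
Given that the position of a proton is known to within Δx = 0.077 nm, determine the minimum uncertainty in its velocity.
409.409 m/s

Using the Heisenberg uncertainty principle and Δp = mΔv:
ΔxΔp ≥ ℏ/2
Δx(mΔv) ≥ ℏ/2

The minimum uncertainty in velocity is:
Δv_min = ℏ/(2mΔx)
Δv_min = (1.055e-34 J·s) / (2 × 1.673e-27 kg × 7.700e-11 m)
Δv_min = 4.094e+02 m/s = 409.409 m/s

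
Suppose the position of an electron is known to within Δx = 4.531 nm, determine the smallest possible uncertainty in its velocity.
12.775 km/s

Using the Heisenberg uncertainty principle and Δp = mΔv:
ΔxΔp ≥ ℏ/2
Δx(mΔv) ≥ ℏ/2

The minimum uncertainty in velocity is:
Δv_min = ℏ/(2mΔx)
Δv_min = (1.055e-34 J·s) / (2 × 9.109e-31 kg × 4.531e-09 m)
Δv_min = 1.278e+04 m/s = 12.775 km/s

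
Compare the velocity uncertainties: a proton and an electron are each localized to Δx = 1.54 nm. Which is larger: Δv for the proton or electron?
The electron has the larger minimum velocity uncertainty, by a ratio of 1836.2.

For both particles, Δp_min = ℏ/(2Δx) = 3.424e-26 kg·m/s (same for both).

The velocity uncertainty is Δv = Δp/m:
- proton: Δv = 3.424e-26 / 1.673e-27 = 2.047e+01 m/s = 20.470 m/s
- electron: Δv = 3.424e-26 / 9.109e-31 = 3.759e+04 m/s = 37.587 km/s

Ratio: 3.759e+04 / 2.047e+01 = 1836.2

The lighter particle has larger velocity uncertainty because Δv ∝ 1/m.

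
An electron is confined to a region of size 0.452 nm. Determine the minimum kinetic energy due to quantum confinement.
46.621 meV

Using the uncertainty principle:

1. Position uncertainty: Δx ≈ 4.520e-10 m
2. Minimum momentum uncertainty: Δp = ℏ/(2Δx) = 1.167e-25 kg·m/s
3. Minimum kinetic energy:
   KE = (Δp)²/(2m) = (1.167e-25)²/(2 × 9.109e-31 kg)
   KE = 7.470e-21 J = 46.621 meV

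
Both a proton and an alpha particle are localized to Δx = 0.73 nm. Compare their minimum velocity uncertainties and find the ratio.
The proton has the larger minimum velocity uncertainty, by a ratio of 4.0.

For both particles, Δp_min = ℏ/(2Δx) = 7.223e-26 kg·m/s (same for both).

The velocity uncertainty is Δv = Δp/m:
- proton: Δv = 7.223e-26 / 1.673e-27 = 4.318e+01 m/s = 43.184 m/s
- alpha particle: Δv = 7.223e-26 / 6.645e-27 = 1.087e+01 m/s = 10.871 m/s

Ratio: 4.318e+01 / 1.087e+01 = 4.0

The lighter particle has larger velocity uncertainty because Δv ∝ 1/m.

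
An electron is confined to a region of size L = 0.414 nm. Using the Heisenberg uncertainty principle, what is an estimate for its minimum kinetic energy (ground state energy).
55.573 meV

Using the uncertainty principle to estimate ground state energy:

1. The position uncertainty is approximately the confinement size:
   Δx ≈ L = 4.140e-10 m

2. From ΔxΔp ≥ ℏ/2, the minimum momentum uncertainty is:
   Δp ≈ ℏ/(2L) = 1.274e-25 kg·m/s

3. The kinetic energy is approximately:
   KE ≈ (Δp)²/(2m) = (1.274e-25)²/(2 × 9.109e-31 kg)
   KE ≈ 8.904e-21 J = 55.573 meV

This is an order-of-magnitude estimate of the ground state energy.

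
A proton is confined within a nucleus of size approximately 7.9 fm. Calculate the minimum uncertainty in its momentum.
6.675 × 10^-21 kg·m/s

Using the Heisenberg uncertainty principle:
ΔxΔp ≥ ℏ/2

With Δx ≈ L = 7.900e-15 m (the confinement size):
Δp_min = ℏ/(2Δx)
Δp_min = (1.055e-34 J·s) / (2 × 7.900e-15 m)
Δp_min = 6.675e-21 kg·m/s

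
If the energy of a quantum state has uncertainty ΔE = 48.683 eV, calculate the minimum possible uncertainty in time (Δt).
6.760 as

Using the energy-time uncertainty principle:
ΔEΔt ≥ ℏ/2

The minimum uncertainty in time is:
Δt_min = ℏ/(2ΔE)
Δt_min = (1.055e-34 J·s) / (2 × 7.800e-18 J)
Δt_min = 6.760e-18 s = 6.760 as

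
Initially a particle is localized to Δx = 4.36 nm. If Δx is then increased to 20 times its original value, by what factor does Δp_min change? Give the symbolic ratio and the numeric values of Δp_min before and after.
Original Δp_min = 1.209 × 10^-26 kg·m/s; new Δp'_min = 6.047 × 10^-28 kg·m/s; ratio Δp'_min/Δp_min = 1/20.

From the uncertainty principle ΔxΔp ≥ ℏ/2, the minimum momentum uncertainty is Δp_min = ℏ/(2Δx).

Original (Δx = 4.36 nm = 4.360e-09 m):
Δp_min = (1.055e-34 J·s)/(2 × 4.360e-09 m) = 1.209e-26 kg·m/s

When Δx → 20Δx:
Δp'_min = ℏ/(2 × 20Δx) = (1/20) × ℏ/(2Δx) = (1/20) × Δp_min
Δp'_min = 1/20 × 1.209e-26 kg·m/s = 6.047e-28 kg·m/s

Since Δp_min ∝ 1/Δx, when Δx is increased to 20 times its original value, Δp_min decreases to 1/20 of its original value.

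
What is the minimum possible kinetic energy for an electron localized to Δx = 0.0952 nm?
1.051 eV

Localizing a particle requires giving it sufficient momentum uncertainty:

1. From uncertainty principle: Δp ≥ ℏ/(2Δx)
   Δp_min = (1.055e-34 J·s) / (2 × 9.520e-11 m)
   Δp_min = 5.539e-25 kg·m/s

2. This momentum uncertainty corresponds to kinetic energy:
   KE ≈ (Δp)²/(2m) = (5.539e-25)²/(2 × 9.109e-31 kg)
   KE = 1.684e-19 J = 1.051 eV

Tighter localization requires more energy.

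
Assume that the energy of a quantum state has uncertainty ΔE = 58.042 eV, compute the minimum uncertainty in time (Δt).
5.670 as

Using the energy-time uncertainty principle:
ΔEΔt ≥ ℏ/2

The minimum uncertainty in time is:
Δt_min = ℏ/(2ΔE)
Δt_min = (1.055e-34 J·s) / (2 × 9.299e-18 J)
Δt_min = 5.670e-18 s = 5.670 as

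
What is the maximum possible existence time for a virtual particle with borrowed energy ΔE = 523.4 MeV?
6.288 × 10^-25 s

Using the energy-time uncertainty principle:
ΔEΔt ≥ ℏ/2

For a virtual particle borrowing energy ΔE, the maximum lifetime is:
Δt_max = ℏ/(2ΔE)

Converting energy:
ΔE = 523.4 MeV = 8.386e-11 J

Δt_max = (1.055e-34 J·s) / (2 × 8.386e-11 J)
Δt_max = 6.288e-25 s = 6.288 × 10^-25 s

Virtual particles with higher borrowed energy exist for shorter times.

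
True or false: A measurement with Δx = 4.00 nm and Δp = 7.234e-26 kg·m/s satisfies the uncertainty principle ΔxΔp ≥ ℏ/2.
Yes, it satisfies the uncertainty principle.

Calculate the product ΔxΔp:
ΔxΔp = (4.000e-09 m) × (7.234e-26 kg·m/s)
ΔxΔp = 2.894e-34 J·s

Compare to the minimum allowed value ℏ/2:
ℏ/2 = 5.273e-35 J·s

Since ΔxΔp = 2.894e-34 J·s ≥ 5.273e-35 J·s = ℏ/2,
the measurement satisfies the uncertainty principle.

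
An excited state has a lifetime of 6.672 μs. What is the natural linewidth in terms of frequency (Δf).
11.927 kHz

Using the energy-time uncertainty principle and E = hf:
ΔEΔt ≥ ℏ/2
hΔf·Δt ≥ ℏ/2

The minimum frequency uncertainty is:
Δf = ℏ/(2hτ) = 1/(4πτ)
Δf = 1/(4π × 6.672e-06 s)
Δf = 1.193e+04 Hz = 11.927 kHz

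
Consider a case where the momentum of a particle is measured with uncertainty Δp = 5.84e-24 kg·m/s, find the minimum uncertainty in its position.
9.029 pm

Using the Heisenberg uncertainty principle:
ΔxΔp ≥ ℏ/2

The minimum uncertainty in position is:
Δx_min = ℏ/(2Δp)
Δx_min = (1.055e-34 J·s) / (2 × 5.840e-24 kg·m/s)
Δx_min = 9.029e-12 m = 9.029 pm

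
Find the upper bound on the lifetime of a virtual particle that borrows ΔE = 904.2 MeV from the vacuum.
3.640 × 10^-25 s

Using the energy-time uncertainty principle:
ΔEΔt ≥ ℏ/2

For a virtual particle borrowing energy ΔE, the maximum lifetime is:
Δt_max = ℏ/(2ΔE)

Converting energy:
ΔE = 904.2 MeV = 1.449e-10 J

Δt_max = (1.055e-34 J·s) / (2 × 1.449e-10 J)
Δt_max = 3.640e-25 s = 3.640 × 10^-25 s

Virtual particles with higher borrowed energy exist for shorter times.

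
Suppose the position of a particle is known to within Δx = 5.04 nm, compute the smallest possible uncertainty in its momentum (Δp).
1.046 × 10^-26 kg·m/s

Using the Heisenberg uncertainty principle:
ΔxΔp ≥ ℏ/2

The minimum uncertainty in momentum is:
Δp_min = ℏ/(2Δx)
Δp_min = (1.055e-34 J·s) / (2 × 5.040e-09 m)
Δp_min = 1.046e-26 kg·m/s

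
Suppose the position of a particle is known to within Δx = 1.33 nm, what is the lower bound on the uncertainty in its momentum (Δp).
3.965 × 10^-26 kg·m/s

Using the Heisenberg uncertainty principle:
ΔxΔp ≥ ℏ/2

The minimum uncertainty in momentum is:
Δp_min = ℏ/(2Δx)
Δp_min = (1.055e-34 J·s) / (2 × 1.330e-09 m)
Δp_min = 3.965e-26 kg·m/s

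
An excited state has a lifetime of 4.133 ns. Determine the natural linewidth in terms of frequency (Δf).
19.254 MHz

Using the energy-time uncertainty principle and E = hf:
ΔEΔt ≥ ℏ/2
hΔf·Δt ≥ ℏ/2

The minimum frequency uncertainty is:
Δf = ℏ/(2hτ) = 1/(4πτ)
Δf = 1/(4π × 4.133e-09 s)
Δf = 1.925e+07 Hz = 19.254 MHz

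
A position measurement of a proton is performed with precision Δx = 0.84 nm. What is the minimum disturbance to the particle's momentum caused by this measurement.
6.277 × 10^-26 kg·m/s

The uncertainty principle implies that measuring position disturbs momentum:
ΔxΔp ≥ ℏ/2

When we measure position with precision Δx, we necessarily introduce a momentum uncertainty:
Δp ≥ ℏ/(2Δx)
Δp_min = (1.055e-34 J·s) / (2 × 8.400e-10 m)
Δp_min = 6.277e-26 kg·m/s

The more precisely we measure position, the greater the momentum disturbance.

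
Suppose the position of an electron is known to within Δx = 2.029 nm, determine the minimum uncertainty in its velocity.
28.528 km/s

Using the Heisenberg uncertainty principle and Δp = mΔv:
ΔxΔp ≥ ℏ/2
Δx(mΔv) ≥ ℏ/2

The minimum uncertainty in velocity is:
Δv_min = ℏ/(2mΔx)
Δv_min = (1.055e-34 J·s) / (2 × 9.109e-31 kg × 2.029e-09 m)
Δv_min = 2.853e+04 m/s = 28.528 km/s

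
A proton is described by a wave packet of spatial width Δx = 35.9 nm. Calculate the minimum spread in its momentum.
1.469 × 10^-27 kg·m/s

For a wave packet, the spatial width Δx and momentum spread Δp are related by the uncertainty principle:
ΔxΔp ≥ ℏ/2

The minimum momentum spread is:
Δp_min = ℏ/(2Δx)
Δp_min = (1.055e-34 J·s) / (2 × 3.590e-08 m)
Δp_min = 1.469e-27 kg·m/s

A wave packet cannot have both a well-defined position and well-defined momentum.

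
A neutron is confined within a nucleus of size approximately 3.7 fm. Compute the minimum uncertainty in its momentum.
1.425 × 10^-20 kg·m/s

Using the Heisenberg uncertainty principle:
ΔxΔp ≥ ℏ/2

With Δx ≈ L = 3.700e-15 m (the confinement size):
Δp_min = ℏ/(2Δx)
Δp_min = (1.055e-34 J·s) / (2 × 3.700e-15 m)
Δp_min = 1.425e-20 kg·m/s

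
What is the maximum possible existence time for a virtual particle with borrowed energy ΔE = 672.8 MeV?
4.892 × 10^-25 s

Using the energy-time uncertainty principle:
ΔEΔt ≥ ℏ/2

For a virtual particle borrowing energy ΔE, the maximum lifetime is:
Δt_max = ℏ/(2ΔE)

Converting energy:
ΔE = 672.8 MeV = 1.078e-10 J

Δt_max = (1.055e-34 J·s) / (2 × 1.078e-10 J)
Δt_max = 4.892e-25 s = 4.892 × 10^-25 s

Virtual particles with higher borrowed energy exist for shorter times.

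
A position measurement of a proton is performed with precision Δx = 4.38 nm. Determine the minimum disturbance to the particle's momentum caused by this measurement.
1.204 × 10^-26 kg·m/s

The uncertainty principle implies that measuring position disturbs momentum:
ΔxΔp ≥ ℏ/2

When we measure position with precision Δx, we necessarily introduce a momentum uncertainty:
Δp ≥ ℏ/(2Δx)
Δp_min = (1.055e-34 J·s) / (2 × 4.380e-09 m)
Δp_min = 1.204e-26 kg·m/s

The more precisely we measure position, the greater the momentum disturbance.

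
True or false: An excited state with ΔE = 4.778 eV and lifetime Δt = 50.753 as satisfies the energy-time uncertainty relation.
No, it violates the uncertainty relation.

Calculate the product ΔEΔt:
ΔE = 4.778 eV = 7.655e-19 J
ΔEΔt = (7.655e-19 J) × (5.075e-17 s)
ΔEΔt = 3.885e-35 J·s

Compare to the minimum allowed value ℏ/2:
ℏ/2 = 5.273e-35 J·s

Since ΔEΔt = 3.885e-35 J·s < 5.273e-35 J·s = ℏ/2,
this violates the uncertainty relation.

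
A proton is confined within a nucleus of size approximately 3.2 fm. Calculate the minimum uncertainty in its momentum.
1.648 × 10^-20 kg·m/s

Using the Heisenberg uncertainty principle:
ΔxΔp ≥ ℏ/2

With Δx ≈ L = 3.200e-15 m (the confinement size):
Δp_min = ℏ/(2Δx)
Δp_min = (1.055e-34 J·s) / (2 × 3.200e-15 m)
Δp_min = 1.648e-20 kg·m/s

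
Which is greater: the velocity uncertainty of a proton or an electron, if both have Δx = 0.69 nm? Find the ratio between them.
The electron has the larger minimum velocity uncertainty, by a ratio of 1836.2.

For both particles, Δp_min = ℏ/(2Δx) = 7.642e-26 kg·m/s (same for both).

The velocity uncertainty is Δv = Δp/m:
- proton: Δv = 7.642e-26 / 1.673e-27 = 4.569e+01 m/s = 45.688 m/s
- electron: Δv = 7.642e-26 / 9.109e-31 = 8.389e+04 m/s = 83.890 km/s

Ratio: 8.389e+04 / 4.569e+01 = 1836.2

The lighter particle has larger velocity uncertainty because Δv ∝ 1/m.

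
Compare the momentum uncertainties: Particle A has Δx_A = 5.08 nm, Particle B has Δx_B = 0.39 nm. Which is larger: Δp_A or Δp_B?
Particle B has the larger minimum momentum uncertainty, by a factor of 13.03.

For each particle, the minimum momentum uncertainty is Δp_min = ℏ/(2Δx):

Particle A: Δp_A = ℏ/(2×5.080e-09 m) = 1.038e-26 kg·m/s
Particle B: Δp_B = ℏ/(2×3.900e-10 m) = 1.352e-25 kg·m/s

Ratio: Δp_B/Δp_A = 13.03

Since Δp_min ∝ 1/Δx, the particle with smaller position uncertainty (B) has larger momentum uncertainty.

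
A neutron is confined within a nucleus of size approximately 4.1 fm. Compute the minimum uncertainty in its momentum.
1.286 × 10^-20 kg·m/s

Using the Heisenberg uncertainty principle:
ΔxΔp ≥ ℏ/2

With Δx ≈ L = 4.100e-15 m (the confinement size):
Δp_min = ℏ/(2Δx)
Δp_min = (1.055e-34 J·s) / (2 × 4.100e-15 m)
Δp_min = 1.286e-20 kg·m/s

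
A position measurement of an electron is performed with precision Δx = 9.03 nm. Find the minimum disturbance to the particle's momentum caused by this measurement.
5.839 × 10^-27 kg·m/s

The uncertainty principle implies that measuring position disturbs momentum:
ΔxΔp ≥ ℏ/2

When we measure position with precision Δx, we necessarily introduce a momentum uncertainty:
Δp ≥ ℏ/(2Δx)
Δp_min = (1.055e-34 J·s) / (2 × 9.030e-09 m)
Δp_min = 5.839e-27 kg·m/s

The more precisely we measure position, the greater the momentum disturbance.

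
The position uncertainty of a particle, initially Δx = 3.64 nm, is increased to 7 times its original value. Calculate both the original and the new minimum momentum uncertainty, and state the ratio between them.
Original Δp_min = 1.449 × 10^-26 kg·m/s; new Δp'_min = 2.069 × 10^-27 kg·m/s; ratio Δp'_min/Δp_min = 1/7.

From the uncertainty principle ΔxΔp ≥ ℏ/2, the minimum momentum uncertainty is Δp_min = ℏ/(2Δx).

Original (Δx = 3.64 nm = 3.640e-09 m):
Δp_min = (1.055e-34 J·s)/(2 × 3.640e-09 m) = 1.449e-26 kg·m/s

When Δx → 7Δx:
Δp'_min = ℏ/(2 × 7Δx) = (1/7) × ℏ/(2Δx) = (1/7) × Δp_min
Δp'_min = 1/7 × 1.449e-26 kg·m/s = 2.069e-27 kg·m/s

Since Δp_min ∝ 1/Δx, when Δx is increased to 7 times its original value, Δp_min decreases to 1/7 of its original value.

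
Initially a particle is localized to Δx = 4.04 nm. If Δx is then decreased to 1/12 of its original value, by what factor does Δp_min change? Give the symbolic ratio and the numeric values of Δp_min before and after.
Original Δp_min = 1.305 × 10^-26 kg·m/s; new Δp'_min = 1.566 × 10^-25 kg·m/s; ratio Δp'_min/Δp_min = 12.

From the uncertainty principle ΔxΔp ≥ ℏ/2, the minimum momentum uncertainty is Δp_min = ℏ/(2Δx).

Original (Δx = 4.04 nm = 4.040e-09 m):
Δp_min = (1.055e-34 J·s)/(2 × 4.040e-09 m) = 1.305e-26 kg·m/s

When Δx → (1/12)Δx:
Δp'_min = ℏ/(2 × (1/12)Δx) = 12 × ℏ/(2Δx) = 12 × Δp_min
Δp'_min = 12 × 1.305e-26 kg·m/s = 1.566e-25 kg·m/s

Since Δp_min ∝ 1/Δx, when Δx is decreased to 1/12 of its original value, Δp_min increases to 12 times its original value.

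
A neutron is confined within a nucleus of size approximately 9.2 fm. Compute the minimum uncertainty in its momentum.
5.731 × 10^-21 kg·m/s

Using the Heisenberg uncertainty principle:
ΔxΔp ≥ ℏ/2

With Δx ≈ L = 9.200e-15 m (the confinement size):
Δp_min = ℏ/(2Δx)
Δp_min = (1.055e-34 J·s) / (2 × 9.200e-15 m)
Δp_min = 5.731e-21 kg·m/s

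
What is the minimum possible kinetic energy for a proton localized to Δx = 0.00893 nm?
65.051 meV

Localizing a particle requires giving it sufficient momentum uncertainty:

1. From uncertainty principle: Δp ≥ ℏ/(2Δx)
   Δp_min = (1.055e-34 J·s) / (2 × 8.930e-12 m)
   Δp_min = 5.905e-24 kg·m/s

2. This momentum uncertainty corresponds to kinetic energy:
   KE ≈ (Δp)²/(2m) = (5.905e-24)²/(2 × 1.673e-27 kg)
   KE = 1.042e-20 J = 65.051 meV

Tighter localization requires more energy.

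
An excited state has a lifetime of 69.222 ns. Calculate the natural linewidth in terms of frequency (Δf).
1.150 MHz

Using the energy-time uncertainty principle and E = hf:
ΔEΔt ≥ ℏ/2
hΔf·Δt ≥ ℏ/2

The minimum frequency uncertainty is:
Δf = ℏ/(2hτ) = 1/(4πτ)
Δf = 1/(4π × 6.922e-08 s)
Δf = 1.150e+06 Hz = 1.150 MHz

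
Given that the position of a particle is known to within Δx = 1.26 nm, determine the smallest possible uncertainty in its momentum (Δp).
4.185 × 10^-26 kg·m/s

Using the Heisenberg uncertainty principle:
ΔxΔp ≥ ℏ/2

The minimum uncertainty in momentum is:
Δp_min = ℏ/(2Δx)
Δp_min = (1.055e-34 J·s) / (2 × 1.260e-09 m)
Δp_min = 4.185e-26 kg·m/s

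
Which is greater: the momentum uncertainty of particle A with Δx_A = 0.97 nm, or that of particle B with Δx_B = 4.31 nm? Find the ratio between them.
Particle A has the larger minimum momentum uncertainty, by a factor of 4.44.

For each particle, the minimum momentum uncertainty is Δp_min = ℏ/(2Δx):

Particle A: Δp_A = ℏ/(2×9.700e-10 m) = 5.436e-26 kg·m/s
Particle B: Δp_B = ℏ/(2×4.310e-09 m) = 1.223e-26 kg·m/s

Ratio: Δp_A/Δp_B = 4.44

Since Δp_min ∝ 1/Δx, the particle with smaller position uncertainty (A) has larger momentum uncertainty.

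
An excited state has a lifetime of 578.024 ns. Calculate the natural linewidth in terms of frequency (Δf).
137.672 kHz

Using the energy-time uncertainty principle and E = hf:
ΔEΔt ≥ ℏ/2
hΔf·Δt ≥ ℏ/2

The minimum frequency uncertainty is:
Δf = ℏ/(2hτ) = 1/(4πτ)
Δf = 1/(4π × 5.780e-07 s)
Δf = 1.377e+05 Hz = 137.672 kHz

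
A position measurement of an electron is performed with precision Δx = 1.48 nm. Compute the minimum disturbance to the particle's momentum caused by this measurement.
3.563 × 10^-26 kg·m/s

The uncertainty principle implies that measuring position disturbs momentum:
ΔxΔp ≥ ℏ/2

When we measure position with precision Δx, we necessarily introduce a momentum uncertainty:
Δp ≥ ℏ/(2Δx)
Δp_min = (1.055e-34 J·s) / (2 × 1.480e-09 m)
Δp_min = 3.563e-26 kg·m/s

The more precisely we measure position, the greater the momentum disturbance.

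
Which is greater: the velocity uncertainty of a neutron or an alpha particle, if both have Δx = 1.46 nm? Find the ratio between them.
The neutron has the larger minimum velocity uncertainty, by a ratio of 4.0.

For both particles, Δp_min = ℏ/(2Δx) = 3.612e-26 kg·m/s (same for both).

The velocity uncertainty is Δv = Δp/m:
- neutron: Δv = 3.612e-26 / 1.675e-27 = 2.156e+01 m/s = 21.562 m/s
- alpha particle: Δv = 3.612e-26 / 6.645e-27 = 5.435e+00 m/s = 5.435 m/s

Ratio: 2.156e+01 / 5.435e+00 = 4.0

The lighter particle has larger velocity uncertainty because Δv ∝ 1/m.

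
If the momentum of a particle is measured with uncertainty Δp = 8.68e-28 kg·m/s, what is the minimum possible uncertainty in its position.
60.747 nm

Using the Heisenberg uncertainty principle:
ΔxΔp ≥ ℏ/2

The minimum uncertainty in position is:
Δx_min = ℏ/(2Δp)
Δx_min = (1.055e-34 J·s) / (2 × 8.680e-28 kg·m/s)
Δx_min = 6.075e-08 m = 60.747 nm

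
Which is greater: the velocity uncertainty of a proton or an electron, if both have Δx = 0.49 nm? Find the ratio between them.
The electron has the larger minimum velocity uncertainty, by a ratio of 1836.2.

For both particles, Δp_min = ℏ/(2Δx) = 1.076e-25 kg·m/s (same for both).

The velocity uncertainty is Δv = Δp/m:
- proton: Δv = 1.076e-25 / 1.673e-27 = 6.434e+01 m/s = 64.336 m/s
- electron: Δv = 1.076e-25 / 9.109e-31 = 1.181e+05 m/s = 118.130 km/s

Ratio: 1.181e+05 / 6.434e+01 = 1836.2

The lighter particle has larger velocity uncertainty because Δv ∝ 1/m.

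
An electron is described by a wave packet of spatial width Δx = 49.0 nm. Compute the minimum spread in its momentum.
1.076 × 10^-27 kg·m/s

For a wave packet, the spatial width Δx and momentum spread Δp are related by the uncertainty principle:
ΔxΔp ≥ ℏ/2

The minimum momentum spread is:
Δp_min = ℏ/(2Δx)
Δp_min = (1.055e-34 J·s) / (2 × 4.900e-08 m)
Δp_min = 1.076e-27 kg·m/s

A wave packet cannot have both a well-defined position and well-defined momentum.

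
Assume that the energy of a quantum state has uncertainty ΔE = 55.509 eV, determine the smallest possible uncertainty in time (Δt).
5.929 as

Using the energy-time uncertainty principle:
ΔEΔt ≥ ℏ/2

The minimum uncertainty in time is:
Δt_min = ℏ/(2ΔE)
Δt_min = (1.055e-34 J·s) / (2 × 8.894e-18 J)
Δt_min = 5.929e-18 s = 5.929 as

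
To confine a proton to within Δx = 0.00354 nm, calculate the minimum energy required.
413.950 meV

Localizing a particle requires giving it sufficient momentum uncertainty:

1. From uncertainty principle: Δp ≥ ℏ/(2Δx)
   Δp_min = (1.055e-34 J·s) / (2 × 3.540e-12 m)
   Δp_min = 1.490e-23 kg·m/s

2. This momentum uncertainty corresponds to kinetic energy:
   KE ≈ (Δp)²/(2m) = (1.490e-23)²/(2 × 1.673e-27 kg)
   KE = 6.632e-20 J = 413.950 meV

Tighter localization requires more energy.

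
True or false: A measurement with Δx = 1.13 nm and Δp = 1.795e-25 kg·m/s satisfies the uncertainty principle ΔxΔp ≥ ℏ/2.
Yes, it satisfies the uncertainty principle.

Calculate the product ΔxΔp:
ΔxΔp = (1.130e-09 m) × (1.795e-25 kg·m/s)
ΔxΔp = 2.028e-34 J·s

Compare to the minimum allowed value ℏ/2:
ℏ/2 = 5.273e-35 J·s

Since ΔxΔp = 2.028e-34 J·s ≥ 5.273e-35 J·s = ℏ/2,
the measurement satisfies the uncertainty principle.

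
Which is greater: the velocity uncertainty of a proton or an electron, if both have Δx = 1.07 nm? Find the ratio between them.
The electron has the larger minimum velocity uncertainty, by a ratio of 1836.2.

For both particles, Δp_min = ℏ/(2Δx) = 4.928e-26 kg·m/s (same for both).

The velocity uncertainty is Δv = Δp/m:
- proton: Δv = 4.928e-26 / 1.673e-27 = 2.946e+01 m/s = 29.462 m/s
- electron: Δv = 4.928e-26 / 9.109e-31 = 5.410e+04 m/s = 54.097 km/s

Ratio: 5.410e+04 / 2.946e+01 = 1836.2

The lighter particle has larger velocity uncertainty because Δv ∝ 1/m.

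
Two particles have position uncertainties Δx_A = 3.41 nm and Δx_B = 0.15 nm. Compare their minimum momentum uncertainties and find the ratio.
Particle B has the larger minimum momentum uncertainty, by a factor of 22.73.

For each particle, the minimum momentum uncertainty is Δp_min = ℏ/(2Δx):

Particle A: Δp_A = ℏ/(2×3.410e-09 m) = 1.546e-26 kg·m/s
Particle B: Δp_B = ℏ/(2×1.500e-10 m) = 3.515e-25 kg·m/s

Ratio: Δp_B/Δp_A = 22.73

Since Δp_min ∝ 1/Δx, the particle with smaller position uncertainty (B) has larger momentum uncertainty.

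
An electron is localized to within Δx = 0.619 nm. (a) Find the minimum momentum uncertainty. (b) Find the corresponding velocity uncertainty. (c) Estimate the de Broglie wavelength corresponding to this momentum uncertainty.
(a) Δp_min = 8.518 × 10^-26 kg·m/s
(b) Δv_min = 93.512 km/s
(c) λ_dB = 7.779 nm

Step-by-step:

(a) From the uncertainty principle:
Δp_min = ℏ/(2Δx) = (1.055e-34 J·s)/(2 × 6.190e-10 m) = 8.518e-26 kg·m/s

(b) The velocity uncertainty:
Δv = Δp/m = (8.518e-26 kg·m/s)/(9.109e-31 kg) = 9.351e+04 m/s = 93.512 km/s

(c) The de Broglie wavelength for this momentum:
λ = h/p = (6.626e-34 J·s)/(8.518e-26 kg·m/s) = 7.779e-09 m = 7.779 nm

Note: The de Broglie wavelength is comparable to the localization size, as expected from wave-particle duality.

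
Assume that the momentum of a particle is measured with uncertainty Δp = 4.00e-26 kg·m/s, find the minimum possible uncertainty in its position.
1.318 nm

Using the Heisenberg uncertainty principle:
ΔxΔp ≥ ℏ/2

The minimum uncertainty in position is:
Δx_min = ℏ/(2Δp)
Δx_min = (1.055e-34 J·s) / (2 × 4.000e-26 kg·m/s)
Δx_min = 1.318e-09 m = 1.318 nm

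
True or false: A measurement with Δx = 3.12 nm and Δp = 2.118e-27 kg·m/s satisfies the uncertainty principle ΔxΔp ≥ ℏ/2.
No, it violates the uncertainty principle (impossible measurement).

Calculate the product ΔxΔp:
ΔxΔp = (3.120e-09 m) × (2.118e-27 kg·m/s)
ΔxΔp = 6.608e-36 J·s

Compare to the minimum allowed value ℏ/2:
ℏ/2 = 5.273e-35 J·s

Since ΔxΔp = 6.608e-36 J·s < 5.273e-35 J·s = ℏ/2,
the measurement violates the uncertainty principle.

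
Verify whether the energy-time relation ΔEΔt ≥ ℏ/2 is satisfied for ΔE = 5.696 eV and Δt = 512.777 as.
Yes, it satisfies the uncertainty relation.

Calculate the product ΔEΔt:
ΔE = 5.696 eV = 9.126e-19 J
ΔEΔt = (9.126e-19 J) × (5.128e-16 s)
ΔEΔt = 4.680e-34 J·s

Compare to the minimum allowed value ℏ/2:
ℏ/2 = 5.273e-35 J·s

Since ΔEΔt = 4.680e-34 J·s ≥ 5.273e-35 J·s = ℏ/2,
this satisfies the uncertainty relation.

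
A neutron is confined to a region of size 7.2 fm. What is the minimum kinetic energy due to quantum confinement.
99.929 keV

Using the uncertainty principle:

1. Position uncertainty: Δx ≈ 7.200e-15 m
2. Minimum momentum uncertainty: Δp = ℏ/(2Δx) = 7.323e-21 kg·m/s
3. Minimum kinetic energy:
   KE = (Δp)²/(2m) = (7.323e-21)²/(2 × 1.675e-27 kg)
   KE = 1.601e-14 J = 99.929 keV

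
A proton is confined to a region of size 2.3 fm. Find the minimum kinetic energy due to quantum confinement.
980.615 keV

Using the uncertainty principle:

1. Position uncertainty: Δx ≈ 2.300e-15 m
2. Minimum momentum uncertainty: Δp = ℏ/(2Δx) = 2.293e-20 kg·m/s
3. Minimum kinetic energy:
   KE = (Δp)²/(2m) = (2.293e-20)²/(2 × 1.673e-27 kg)
   KE = 1.571e-13 J = 980.615 keV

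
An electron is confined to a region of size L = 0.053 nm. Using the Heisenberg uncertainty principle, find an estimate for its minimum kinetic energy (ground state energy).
3.391 eV

Using the uncertainty principle to estimate ground state energy:

1. The position uncertainty is approximately the confinement size:
   Δx ≈ L = 5.300e-11 m

2. From ΔxΔp ≥ ℏ/2, the minimum momentum uncertainty is:
   Δp ≈ ℏ/(2L) = 9.949e-25 kg·m/s

3. The kinetic energy is approximately:
   KE ≈ (Δp)²/(2m) = (9.949e-25)²/(2 × 9.109e-31 kg)
   KE ≈ 5.433e-19 J = 3.391 eV

This is an order-of-magnitude estimate of the ground state energy.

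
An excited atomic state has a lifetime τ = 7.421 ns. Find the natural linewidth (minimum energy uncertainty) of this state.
44.348 neV

Using the energy-time uncertainty principle:
ΔEΔt ≥ ℏ/2

The lifetime τ represents the time uncertainty Δt.
The natural linewidth (minimum energy uncertainty) is:

ΔE = ℏ/(2τ)
ΔE = (1.055e-34 J·s) / (2 × 7.421e-09 s)
ΔE = 7.105e-27 J = 44.348 neV

This natural linewidth limits the precision of spectroscopic measurements.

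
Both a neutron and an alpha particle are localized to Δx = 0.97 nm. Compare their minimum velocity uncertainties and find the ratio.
The neutron has the larger minimum velocity uncertainty, by a ratio of 4.0.

For both particles, Δp_min = ℏ/(2Δx) = 5.436e-26 kg·m/s (same for both).

The velocity uncertainty is Δv = Δp/m:
- neutron: Δv = 5.436e-26 / 1.675e-27 = 3.245e+01 m/s = 32.455 m/s
- alpha particle: Δv = 5.436e-26 / 6.645e-27 = 8.181e+00 m/s = 8.181 m/s

Ratio: 3.245e+01 / 8.181e+00 = 4.0

The lighter particle has larger velocity uncertainty because Δv ∝ 1/m.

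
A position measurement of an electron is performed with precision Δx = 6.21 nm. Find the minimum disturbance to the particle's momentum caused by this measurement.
8.491 × 10^-27 kg·m/s

The uncertainty principle implies that measuring position disturbs momentum:
ΔxΔp ≥ ℏ/2

When we measure position with precision Δx, we necessarily introduce a momentum uncertainty:
Δp ≥ ℏ/(2Δx)
Δp_min = (1.055e-34 J·s) / (2 × 6.210e-09 m)
Δp_min = 8.491e-27 kg·m/s

The more precisely we measure position, the greater the momentum disturbance.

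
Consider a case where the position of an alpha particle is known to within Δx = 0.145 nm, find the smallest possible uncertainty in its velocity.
54.727 m/s

Using the Heisenberg uncertainty principle and Δp = mΔv:
ΔxΔp ≥ ℏ/2
Δx(mΔv) ≥ ℏ/2

The minimum uncertainty in velocity is:
Δv_min = ℏ/(2mΔx)
Δv_min = (1.055e-34 J·s) / (2 × 6.645e-27 kg × 1.450e-10 m)
Δv_min = 5.473e+01 m/s = 54.727 m/s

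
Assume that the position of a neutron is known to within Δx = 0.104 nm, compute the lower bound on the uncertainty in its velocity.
302.703 m/s

Using the Heisenberg uncertainty principle and Δp = mΔv:
ΔxΔp ≥ ℏ/2
Δx(mΔv) ≥ ℏ/2

The minimum uncertainty in velocity is:
Δv_min = ℏ/(2mΔx)
Δv_min = (1.055e-34 J·s) / (2 × 1.675e-27 kg × 1.040e-10 m)
Δv_min = 3.027e+02 m/s = 302.703 m/s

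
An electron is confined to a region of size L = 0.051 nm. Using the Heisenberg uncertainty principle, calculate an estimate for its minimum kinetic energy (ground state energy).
3.662 eV

Using the uncertainty principle to estimate ground state energy:

1. The position uncertainty is approximately the confinement size:
   Δx ≈ L = 5.100e-11 m

2. From ΔxΔp ≥ ℏ/2, the minimum momentum uncertainty is:
   Δp ≈ ℏ/(2L) = 1.034e-24 kg·m/s

3. The kinetic energy is approximately:
   KE ≈ (Δp)²/(2m) = (1.034e-24)²/(2 × 9.109e-31 kg)
   KE ≈ 5.867e-19 J = 3.662 eV

This is an order-of-magnitude estimate of the ground state energy.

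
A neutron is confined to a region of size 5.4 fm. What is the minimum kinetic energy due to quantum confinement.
177.651 keV

Using the uncertainty principle:

1. Position uncertainty: Δx ≈ 5.400e-15 m
2. Minimum momentum uncertainty: Δp = ℏ/(2Δx) = 9.765e-21 kg·m/s
3. Minimum kinetic energy:
   KE = (Δp)²/(2m) = (9.765e-21)²/(2 × 1.675e-27 kg)
   KE = 2.846e-14 J = 177.651 keV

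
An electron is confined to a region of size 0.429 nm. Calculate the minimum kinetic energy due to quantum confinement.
51.755 meV

Using the uncertainty principle:

1. Position uncertainty: Δx ≈ 4.290e-10 m
2. Minimum momentum uncertainty: Δp = ℏ/(2Δx) = 1.229e-25 kg·m/s
3. Minimum kinetic energy:
   KE = (Δp)²/(2m) = (1.229e-25)²/(2 × 9.109e-31 kg)
   KE = 8.292e-21 J = 51.755 meV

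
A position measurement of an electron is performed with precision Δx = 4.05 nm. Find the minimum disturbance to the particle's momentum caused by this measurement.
1.302 × 10^-26 kg·m/s

The uncertainty principle implies that measuring position disturbs momentum:
ΔxΔp ≥ ℏ/2

When we measure position with precision Δx, we necessarily introduce a momentum uncertainty:
Δp ≥ ℏ/(2Δx)
Δp_min = (1.055e-34 J·s) / (2 × 4.050e-09 m)
Δp_min = 1.302e-26 kg·m/s

The more precisely we measure position, the greater the momentum disturbance.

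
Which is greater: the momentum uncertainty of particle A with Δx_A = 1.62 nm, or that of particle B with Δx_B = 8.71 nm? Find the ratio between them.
Particle A has the larger minimum momentum uncertainty, by a factor of 5.38.

For each particle, the minimum momentum uncertainty is Δp_min = ℏ/(2Δx):

Particle A: Δp_A = ℏ/(2×1.620e-09 m) = 3.255e-26 kg·m/s
Particle B: Δp_B = ℏ/(2×8.710e-09 m) = 6.054e-27 kg·m/s

Ratio: Δp_A/Δp_B = 5.38

Since Δp_min ∝ 1/Δx, the particle with smaller position uncertainty (A) has larger momentum uncertainty.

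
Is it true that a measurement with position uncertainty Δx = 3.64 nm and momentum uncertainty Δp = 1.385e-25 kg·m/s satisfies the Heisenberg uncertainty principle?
Yes, it satisfies the uncertainty principle.

Calculate the product ΔxΔp:
ΔxΔp = (3.640e-09 m) × (1.385e-25 kg·m/s)
ΔxΔp = 5.041e-34 J·s

Compare to the minimum allowed value ℏ/2:
ℏ/2 = 5.273e-35 J·s

Since ΔxΔp = 5.041e-34 J·s ≥ 5.273e-35 J·s = ℏ/2,
the measurement satisfies the uncertainty principle.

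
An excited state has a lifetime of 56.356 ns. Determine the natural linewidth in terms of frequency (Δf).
1.412 MHz

Using the energy-time uncertainty principle and E = hf:
ΔEΔt ≥ ℏ/2
hΔf·Δt ≥ ℏ/2

The minimum frequency uncertainty is:
Δf = ℏ/(2hτ) = 1/(4πτ)
Δf = 1/(4π × 5.636e-08 s)
Δf = 1.412e+06 Hz = 1.412 MHz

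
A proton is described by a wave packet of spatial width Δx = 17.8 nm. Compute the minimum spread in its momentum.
2.962 × 10^-27 kg·m/s

For a wave packet, the spatial width Δx and momentum spread Δp are related by the uncertainty principle:
ΔxΔp ≥ ℏ/2

The minimum momentum spread is:
Δp_min = ℏ/(2Δx)
Δp_min = (1.055e-34 J·s) / (2 × 1.780e-08 m)
Δp_min = 2.962e-27 kg·m/s

A wave packet cannot have both a well-defined position and well-defined momentum.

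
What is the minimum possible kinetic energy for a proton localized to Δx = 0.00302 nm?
568.775 meV

Localizing a particle requires giving it sufficient momentum uncertainty:

1. From uncertainty principle: Δp ≥ ℏ/(2Δx)
   Δp_min = (1.055e-34 J·s) / (2 × 3.020e-12 m)
   Δp_min = 1.746e-23 kg·m/s

2. This momentum uncertainty corresponds to kinetic energy:
   KE ≈ (Δp)²/(2m) = (1.746e-23)²/(2 × 1.673e-27 kg)
   KE = 9.113e-20 J = 568.775 meV

Tighter localization requires more energy.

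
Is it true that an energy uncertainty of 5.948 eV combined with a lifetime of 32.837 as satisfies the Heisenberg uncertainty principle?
No, it violates the uncertainty relation.

Calculate the product ΔEΔt:
ΔE = 5.948 eV = 9.530e-19 J
ΔEΔt = (9.530e-19 J) × (3.284e-17 s)
ΔEΔt = 3.129e-35 J·s

Compare to the minimum allowed value ℏ/2:
ℏ/2 = 5.273e-35 J·s

Since ΔEΔt = 3.129e-35 J·s < 5.273e-35 J·s = ℏ/2,
this violates the uncertainty relation.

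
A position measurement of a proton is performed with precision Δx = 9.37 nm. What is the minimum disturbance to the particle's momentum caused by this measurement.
5.627 × 10^-27 kg·m/s

The uncertainty principle implies that measuring position disturbs momentum:
ΔxΔp ≥ ℏ/2

When we measure position with precision Δx, we necessarily introduce a momentum uncertainty:
Δp ≥ ℏ/(2Δx)
Δp_min = (1.055e-34 J·s) / (2 × 9.370e-09 m)
Δp_min = 5.627e-27 kg·m/s

The more precisely we measure position, the greater the momentum disturbance.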